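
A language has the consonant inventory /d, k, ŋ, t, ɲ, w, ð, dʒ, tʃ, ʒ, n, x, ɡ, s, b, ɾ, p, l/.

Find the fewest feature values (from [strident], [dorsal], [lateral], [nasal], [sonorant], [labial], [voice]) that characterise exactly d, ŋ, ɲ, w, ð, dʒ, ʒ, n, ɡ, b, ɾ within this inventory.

[+voice, −lateral]

Every target segment is [+voice], [−lateral]; each remaining inventory member fails at least one of these. Each conjunct is needed — [−lateral] alone would also admit /k, t, tʃ, x, …/; [+voice] alone would also admit /l/ — and no other single listed feature has exactly this extension, so two is the minimum.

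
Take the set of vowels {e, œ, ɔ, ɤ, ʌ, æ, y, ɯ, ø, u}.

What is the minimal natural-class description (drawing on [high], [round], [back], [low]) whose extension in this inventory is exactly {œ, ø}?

[−high, −back, +round]

/œ, ø/ are all [−high], [−back], [+round], and no other segment in the inventory matches all three values. Dropping any one of them over-generates: [−back, +round] alone would also admit /y/; [−high, +round] alone would also admit /ɔ/; [−high, −back] alone would also admit /e, æ/. No other combination of two listed features picks out exactly this set either, so fewer than three features will not do.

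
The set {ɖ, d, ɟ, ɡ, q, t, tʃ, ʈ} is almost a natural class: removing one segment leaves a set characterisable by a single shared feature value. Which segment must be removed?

[delayed release] (equivalently [strident]) groups all but one: /ɟ, d, q, ɡ, ʈ, t, ɖ/ share [-delayed release] while /tʃ/ (voiceless postalveolar affricate) alone is [+delayed release]. Removing any other segment would not leave a single-feature class that excludes it.

tʃ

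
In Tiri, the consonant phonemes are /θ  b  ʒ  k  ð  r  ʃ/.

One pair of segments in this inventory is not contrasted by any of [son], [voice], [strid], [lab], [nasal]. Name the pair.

θ, k

/θ/ (voiceless dental fricative) and /k/ (voiceless velar stop) are both [-sonorant], [-voice], [-strident], [-labial], [-nasal], so none of the listed features separates them. (They do differ in [continuant], [coronal] and [dorsal], which are not among the given features.) Every other pair in the inventory differs on at least one listed feature.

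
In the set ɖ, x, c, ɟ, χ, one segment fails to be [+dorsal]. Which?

ɖ

/ɟ, x, χ, c/ are all [+dorsal]; /ɖ/ (voiced retroflex stop) is [−dorsal].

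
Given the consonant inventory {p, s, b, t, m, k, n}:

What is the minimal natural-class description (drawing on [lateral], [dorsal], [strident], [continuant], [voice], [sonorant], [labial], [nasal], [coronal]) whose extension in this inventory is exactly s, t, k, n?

[-labial]

/s, t, k, n/ are exactly the [-labial] segments in the inventory, so a single feature suffices.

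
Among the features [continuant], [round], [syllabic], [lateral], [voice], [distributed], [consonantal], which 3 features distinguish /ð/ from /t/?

/ð/ (voiced dental fricative) and /t/ (voiceless alveolar stop) agree on [-round], [-syllabic], [-lateral], [+consonantal]. They differ on [voice] (/ð/ [+], /t/ [-]), [continuant] (/ð/ [+], /t/ [-]), [distributed] (/ð/ [+], /t/ [-]).

[voice], [continuant], [distributed]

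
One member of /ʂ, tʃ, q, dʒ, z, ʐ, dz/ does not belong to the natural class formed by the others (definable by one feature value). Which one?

/tʃ, dz, ʐ, dʒ, z, ʂ/ are all [+strident], but /q/ (voiceless uvular stop) is [-strident]. No other single segment can be removed to leave a set sharing one feature value that the removed segment lacks, so /q/ is the odd one out.

q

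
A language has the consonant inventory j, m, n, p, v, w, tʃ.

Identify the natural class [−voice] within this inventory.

p, tʃ

The feature [voice] marks segments produced with vocal-fold vibration. In this inventory /p, tʃ/ lack that property, so they are [−voice]; /j, m, n, v, w/ are [+voice].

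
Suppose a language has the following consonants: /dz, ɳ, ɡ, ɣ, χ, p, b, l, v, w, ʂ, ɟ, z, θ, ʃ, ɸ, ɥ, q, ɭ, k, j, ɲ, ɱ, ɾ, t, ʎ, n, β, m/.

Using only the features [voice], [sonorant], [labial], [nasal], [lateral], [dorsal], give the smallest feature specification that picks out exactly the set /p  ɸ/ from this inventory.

Every target segment is [-voice], [+labial]; each remaining inventory member fails at least one of these. Each conjunct is needed — [+labial] alone would also admit /b, v, w, ɥ, …/; [-voice] alone would also admit /χ, ʂ, θ, ʃ, …/ — and no other single listed feature has exactly this extension, so two is the minimum.

[-voice, +labial]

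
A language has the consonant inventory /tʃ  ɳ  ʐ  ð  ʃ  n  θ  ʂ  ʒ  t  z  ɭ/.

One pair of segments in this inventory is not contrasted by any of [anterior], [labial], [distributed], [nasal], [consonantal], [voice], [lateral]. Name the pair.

/ʃ/ (voiceless postalveolar fricative) and /tʃ/ (voiceless postalveolar affricate) are both [−anterior], [−labial], [+distributed], [−nasal], [+consonantal], [−voice], [−lateral], so none of the listed features separates them. (They do differ in [continuant], which is not among the given features.) Every other pair in the inventory differs on at least one listed feature.

ʃ, tʃ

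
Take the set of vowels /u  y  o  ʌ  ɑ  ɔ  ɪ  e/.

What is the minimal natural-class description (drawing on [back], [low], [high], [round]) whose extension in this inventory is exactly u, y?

[+high, +round]

/u, y/ are all [+high], [+round], and no other segment in the inventory matches both values. Dropping any one of them over-generates: [+round] alone would also admit /o, ɔ/; [+high] alone would also admit /ɪ/. No other single listed feature picks out exactly this set either, so fewer than two features will not do.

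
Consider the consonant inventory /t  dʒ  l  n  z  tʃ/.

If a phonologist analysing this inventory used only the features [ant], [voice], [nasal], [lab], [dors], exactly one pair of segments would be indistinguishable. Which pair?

l, z

/l/ (alveolar lateral approximant) and /z/ (voiced alveolar fricative) are both [+anterior], [+voice], [−nasal], [−labial], [−dorsal], so none of the listed features separates them. (They do differ in [sonorant], [lateral] and [strident], which are not among the given features.) Every other pair in the inventory differs on at least one listed feature.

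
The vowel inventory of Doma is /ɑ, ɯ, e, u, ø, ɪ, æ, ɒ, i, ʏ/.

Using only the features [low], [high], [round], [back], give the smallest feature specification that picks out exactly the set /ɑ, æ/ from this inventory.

[+low, −round]

The class [+low], [−round] has exactly /ɑ, æ/ as its extension in this inventory. No smaller conjunction from the listed features achieves this: [−round] alone would also admit /ɯ, e, ɪ, i/; [+low] alone would also admit /ɒ/; and checking the remaining single features turns up none with this extension.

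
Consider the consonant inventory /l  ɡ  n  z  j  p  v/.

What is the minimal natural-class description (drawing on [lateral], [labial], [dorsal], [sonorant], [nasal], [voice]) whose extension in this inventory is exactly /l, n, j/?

Every target segment is [+sonorant] and no other inventory member is, so one feature is enough.

[+sonorant]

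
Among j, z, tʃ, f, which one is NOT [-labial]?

/f/ is the voiceless labiodental fricative, which is [+labial]; the rest — /z, j, tʃ/ — are [-labial].

f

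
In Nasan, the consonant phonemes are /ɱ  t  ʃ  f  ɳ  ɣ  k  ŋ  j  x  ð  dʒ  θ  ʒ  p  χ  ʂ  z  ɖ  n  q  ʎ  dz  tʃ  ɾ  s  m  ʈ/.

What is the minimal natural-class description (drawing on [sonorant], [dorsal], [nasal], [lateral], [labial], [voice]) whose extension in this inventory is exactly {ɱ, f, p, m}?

The target set is precisely the extension of [+labial] in this inventory.

[+labial]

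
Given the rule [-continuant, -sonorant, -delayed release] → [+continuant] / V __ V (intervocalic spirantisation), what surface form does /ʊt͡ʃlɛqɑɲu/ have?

Only /q/ occurs between two vowels (/ɛ/ __ /ɑ/) and matches the structural description. It is a voiceless uvular stop, so [-continuant, -sonorant, -delayed release] holds; changing it to [+continuant] with all other features held fixed yields /χ/ (voiceless uvular fricative). No other segment meets both the structural description and the environment, so the output is [ʊt͡ʃlɛχɑɲu].

[ʊt͡ʃlɛχɑɲu]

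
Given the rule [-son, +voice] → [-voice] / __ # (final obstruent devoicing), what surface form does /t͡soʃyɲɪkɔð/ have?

[t͡soʃyɲɪkɔθ]

The only segment in the rule's environment that also matches [-son, +voice] is /ð/. Applying [-voice] turns the voiced dental fricative into /θ/ (voiceless dental fricative), giving [t͡soʃyɲɪkɔθ].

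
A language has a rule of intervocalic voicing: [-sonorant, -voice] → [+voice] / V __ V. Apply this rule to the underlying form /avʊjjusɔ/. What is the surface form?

Only /s/ occurs between two vowels (/u/ __ /ɔ/) and matches the structural description. It is a voiceless alveolar fricative, so [-sonorant, -voice] holds; changing it to [+voice] with all other features held fixed yields /z/ (voiced alveolar fricative). No other segment meets both the structural description and the environment, so the output is [avʊjjuzɔ].

[avʊjjuzɔ]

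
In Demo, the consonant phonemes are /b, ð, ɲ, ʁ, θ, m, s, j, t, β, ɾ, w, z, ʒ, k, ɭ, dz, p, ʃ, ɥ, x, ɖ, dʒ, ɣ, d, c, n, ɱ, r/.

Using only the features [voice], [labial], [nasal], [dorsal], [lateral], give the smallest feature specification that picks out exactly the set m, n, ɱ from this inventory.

Every target segment is [+nasal], [−dorsal]; each remaining inventory member fails at least one of these. Each conjunct is needed — [−dorsal] alone would also admit /b, ð, θ, s, …/; [+nasal] alone would also admit /ɲ/ — and no other single listed feature has exactly this extension, so two is the minimum.

[+nasal, −dorsal]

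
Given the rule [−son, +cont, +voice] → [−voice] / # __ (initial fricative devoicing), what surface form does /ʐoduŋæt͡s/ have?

The only segment in the rule's environment that also matches [−son, +cont, +voice] is /ʐ/. Applying [−voice] turns the voiced retroflex fricative into /ʂ/ (voiceless retroflex fricative), giving [ʂoduŋæt͡s].

[ʂoduŋæt͡s]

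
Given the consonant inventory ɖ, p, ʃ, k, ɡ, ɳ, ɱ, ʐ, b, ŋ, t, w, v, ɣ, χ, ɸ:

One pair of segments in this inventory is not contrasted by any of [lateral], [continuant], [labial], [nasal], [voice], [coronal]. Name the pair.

/w/ (labial-velar glide) and /v/ (voiced labiodental fricative) are both [−lateral], [+continuant], [+labial], [−nasal], [+voice], [−coronal], so none of the listed features separates them. (They do differ in [sonorant], [round] and [dorsal], which are not among the given features.) Every other pair in the inventory differs on at least one listed feature.

w, v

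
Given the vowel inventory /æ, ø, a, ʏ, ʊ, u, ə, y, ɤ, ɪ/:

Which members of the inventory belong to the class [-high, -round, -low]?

Eliminate segments failing any feature: /æ, a/ are [+low]; /ø/ is [+round]; /ʏ, ʊ, u, y, ɪ/ are [+high]. The remaining /ə, ɤ/ satisfy [-high], [-round], [-low].

ə, ɤ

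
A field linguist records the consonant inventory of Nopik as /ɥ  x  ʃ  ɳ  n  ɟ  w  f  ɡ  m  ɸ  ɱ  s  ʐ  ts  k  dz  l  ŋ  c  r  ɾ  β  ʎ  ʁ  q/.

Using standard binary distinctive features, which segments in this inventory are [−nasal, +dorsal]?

ɥ, x, ɟ, w, ɡ, k, c, ʎ, ʁ, q

Checking each segment against [−nasal], [+dorsal]: /ɥ/ (labial-palatal glide), /x/ (voiceless velar fricative), /ɟ/ (voiced palatal stop), /w/ (labial-velar glide), /ɡ/ (voiced velar stop), /k/ (voiceless velar stop), among others, satisfy every feature; every other segment in the inventory fails at least one.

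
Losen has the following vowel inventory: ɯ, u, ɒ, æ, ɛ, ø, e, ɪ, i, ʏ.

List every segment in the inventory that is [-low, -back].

ɛ, ø, e, ɪ, i, ʏ

Eliminate segments failing any feature: /ɯ, u/ are [+back]; /ɒ, æ/ are [+low]. The remaining /ɛ, ø, e, ɪ, i, ʏ/ satisfy [-low], [-back].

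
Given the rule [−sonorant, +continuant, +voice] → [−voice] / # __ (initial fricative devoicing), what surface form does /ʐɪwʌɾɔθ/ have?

The only segment in the rule's environment that also matches [−sonorant, +continuant, +voice] is /ʐ/. Applying [−voice] turns the voiced retroflex fricative into /ʂ/ (voiceless retroflex fricative), giving [ʂɪwʌɾɔθ].

[ʂɪwʌɾɔθ]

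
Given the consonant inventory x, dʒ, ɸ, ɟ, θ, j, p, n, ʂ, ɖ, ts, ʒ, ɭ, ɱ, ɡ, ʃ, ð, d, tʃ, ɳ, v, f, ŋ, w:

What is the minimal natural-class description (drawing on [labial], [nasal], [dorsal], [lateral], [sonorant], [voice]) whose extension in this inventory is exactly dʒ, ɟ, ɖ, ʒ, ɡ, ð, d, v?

[-sonorant, +voice]

Every target segment is [-sonorant], [+voice]; each remaining inventory member fails at least one of these. Each conjunct is needed — [+voice] alone would also admit /j, n, ɭ, ɱ, …/; [-sonorant] alone would also admit /x, ɸ, θ, p, …/ — and no other single listed feature has exactly this extension, so two is the minimum.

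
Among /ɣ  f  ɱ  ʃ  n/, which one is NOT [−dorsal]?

/ɣ/ is the voiced velar fricative, which is [+dorsal]; the rest — /ʃ, ɱ, n, f/ — are [−dorsal].

ɣ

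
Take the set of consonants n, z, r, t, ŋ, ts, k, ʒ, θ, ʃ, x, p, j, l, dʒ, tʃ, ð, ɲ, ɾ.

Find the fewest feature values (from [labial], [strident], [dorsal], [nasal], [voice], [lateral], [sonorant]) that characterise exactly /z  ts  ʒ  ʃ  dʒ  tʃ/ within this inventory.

[+strident]

The target set is precisely the extension of [+strident] in this inventory.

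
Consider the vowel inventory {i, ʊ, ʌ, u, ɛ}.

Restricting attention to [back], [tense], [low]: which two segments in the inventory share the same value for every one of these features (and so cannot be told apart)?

/ʊ/ (high back rounded lax vowel) and /ʌ/ (mid back unrounded lax vowel) are both [+back], [−tense], [−low], so none of the listed features separates them. (They do differ in [labial], [round] and [high], which are not among the given features.) Every other pair in the inventory differs on at least one listed feature.

ʊ, ʌ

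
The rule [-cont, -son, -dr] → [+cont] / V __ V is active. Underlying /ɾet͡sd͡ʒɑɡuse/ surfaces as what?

Only /ɡ/ occurs between two vowels (/ɑ/ __ /u/) and matches the structural description. It is a voiced velar stop, so [-cont, -son, -dr] holds; changing it to [+continuant] with all other features held fixed yields /ɣ/ (voiced velar fricative). No other segment meets both the structural description and the environment, so the output is [ɾet͡sd͡ʒɑɣuse].

[ɾet͡sd͡ʒɑɣuse]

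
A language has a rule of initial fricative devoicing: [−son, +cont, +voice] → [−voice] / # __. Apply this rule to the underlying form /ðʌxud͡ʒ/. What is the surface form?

The only segment in the rule's environment that also matches [−son, +cont, +voice] is /ð/. Applying [−voice] turns the voiced dental fricative into /θ/ (voiceless dental fricative), giving [θʌxud͡ʒ].

[θʌxud͡ʒ]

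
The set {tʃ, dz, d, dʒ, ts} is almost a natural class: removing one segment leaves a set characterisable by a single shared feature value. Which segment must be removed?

d

/ts, dʒ, tʃ, dz/ are all [+delayed release], but /d/ (voiced alveolar stop) is [−delayed release]. No other single segment can be removed to leave a set sharing one feature value that the removed segment lacks, so /d/ is the odd one out.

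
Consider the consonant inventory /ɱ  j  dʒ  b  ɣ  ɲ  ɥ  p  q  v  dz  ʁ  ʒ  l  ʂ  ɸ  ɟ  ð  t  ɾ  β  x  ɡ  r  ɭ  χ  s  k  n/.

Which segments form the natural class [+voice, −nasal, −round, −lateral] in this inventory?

Among the inventory, the [+voice] segments are /ɱ, j, dʒ, b, ɣ, ɲ, ɥ, v, dz, ʁ, ʒ, l, ɟ, ð, ɾ, β, ɡ, r, ɭ, n/.
Of those, [−nasal] gives /j, dʒ, b, ɣ, ɥ, v, dz, ʁ, ʒ, l, ɟ, ð, ɾ, β, ɡ, r, ɭ/.
Of those, [−round] gives /j, dʒ, b, ɣ, v, dz, ʁ, ʒ, l, ɟ, ð, ɾ, β, ɡ, r, ɭ/.
Within that set, [−lateral] leaves /j, dʒ, b, ɣ, v, dz, ʁ, ʒ, ɟ, ð, ɾ, β, ɡ, r/.

j, dʒ, b, ɣ, v, dz, ʁ, ʒ, ɟ, ð, ɾ, β, ɡ, r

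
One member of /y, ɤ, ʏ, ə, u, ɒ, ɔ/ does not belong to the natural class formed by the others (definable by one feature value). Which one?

ɒ

/u, ə, y, ʏ, ɔ, ɤ/ are all [-low], but /ɒ/ (low back rounded vowel) is [+low]. No other single segment can be removed to leave a set sharing one feature value that the removed segment lacks, so /ɒ/ is the odd one out.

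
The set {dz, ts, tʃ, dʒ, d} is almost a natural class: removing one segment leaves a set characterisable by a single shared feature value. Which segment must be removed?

[delayed release] (equivalently [strident]) groups all but one: /ts, tʃ, dʒ, dz/ share [+delayed release] while /d/ (voiced alveolar stop) alone is [−delayed release]. Removing any other segment would not leave a single-feature class that excludes it.

d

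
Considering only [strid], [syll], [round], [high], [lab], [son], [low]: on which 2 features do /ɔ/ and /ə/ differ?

[labial], [round]

The two segments share [-strident], [+syllabic], [-high], [+sonorant], [-low]. The only features from the list on which they differ: /ɔ/ is [+labial] while /ə/ is [-labial]; /ɔ/ is [+round] while /ə/ is [-round].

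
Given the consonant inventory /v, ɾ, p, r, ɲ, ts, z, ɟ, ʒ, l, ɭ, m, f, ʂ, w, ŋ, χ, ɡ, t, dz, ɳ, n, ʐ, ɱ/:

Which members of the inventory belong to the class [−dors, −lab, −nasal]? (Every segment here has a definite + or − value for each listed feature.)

Eliminate segments failing any feature: /v, p, m, f, ɱ/ are [+labial]; /ɲ, ɟ, w, ŋ, χ, ɡ/ are [+dorsal]; /ɳ, n/ are [+nasal]. The remaining /ɾ, r, ts, z, ʒ, l, ɭ, ʂ, t, dz, ʐ/ satisfy [−dorsal], [−labial], [−nasal].

ɾ, r, ts, z, ʒ, l, ɭ, ʂ, t, dz, ʐ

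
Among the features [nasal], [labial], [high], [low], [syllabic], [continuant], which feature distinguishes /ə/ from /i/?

[high]

The two segments share [−nasal], [−labial], [−low], [+syllabic], [+continuant]. The only feature from the list on which they differ: /ə/ is [−high] while /i/ is [+high].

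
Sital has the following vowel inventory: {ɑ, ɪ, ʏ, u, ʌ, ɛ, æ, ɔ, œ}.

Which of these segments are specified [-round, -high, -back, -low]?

First, the [-round] segments are /ɑ, ɪ, ʌ, ɛ, æ/.
Intersecting with [-high] gives /ɑ, ʌ, ɛ, æ/.
Of those, [-back] gives /ɛ, æ/.
Then [-low] leaves /ɛ/.

ɛ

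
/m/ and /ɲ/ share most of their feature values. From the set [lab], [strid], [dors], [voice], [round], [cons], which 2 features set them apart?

/m/ (bilabial nasal) and /ɲ/ (palatal nasal) agree on [−strident], [+voice], [−round], [+consonantal]. They differ on [labial] (/m/ [+], /ɲ/ [−]), [dorsal] (/m/ [−], /ɲ/ [+]).

[labial], [dorsal]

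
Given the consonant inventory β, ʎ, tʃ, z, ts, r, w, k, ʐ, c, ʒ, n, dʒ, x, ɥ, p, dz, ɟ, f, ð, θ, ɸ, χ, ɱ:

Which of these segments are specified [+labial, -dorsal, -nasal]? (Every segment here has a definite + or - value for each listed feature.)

Checking each segment against [+labial], [-dorsal], [-nasal]: /β/ (voiced bilabial fricative), /p/ (voiceless bilabial stop), /f/ (voiceless labiodental fricative), /ɸ/ (voiceless bilabial fricative) satisfy every feature; every other segment in the inventory fails at least one.

β, p, f, ɸ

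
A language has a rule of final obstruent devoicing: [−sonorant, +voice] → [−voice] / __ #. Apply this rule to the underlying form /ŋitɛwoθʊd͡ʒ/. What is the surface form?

The only segment in the rule's environment that also matches [−sonorant, +voice] is /d͡ʒ/. Applying [−voice] turns the voiced postalveolar affricate into /t͡ʃ/ (voiceless postalveolar affricate), giving [ŋitɛwoθʊt͡ʃ].

[ŋitɛwoθʊt͡ʃ]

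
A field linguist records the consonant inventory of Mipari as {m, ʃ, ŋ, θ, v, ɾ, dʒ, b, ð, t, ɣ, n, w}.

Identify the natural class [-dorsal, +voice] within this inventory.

Checking each segment against [-dorsal], [+voice]: /m/ (bilabial nasal), /v/ (voiced labiodental fricative), /ɾ/ (alveolar tap), /dʒ/ (voiced postalveolar affricate), /b/ (voiced bilabial stop), /ð/ (voiced dental fricative), among others, satisfy every feature; every other segment in the inventory fails at least one.

m, v, ɾ, dʒ, b, ð, n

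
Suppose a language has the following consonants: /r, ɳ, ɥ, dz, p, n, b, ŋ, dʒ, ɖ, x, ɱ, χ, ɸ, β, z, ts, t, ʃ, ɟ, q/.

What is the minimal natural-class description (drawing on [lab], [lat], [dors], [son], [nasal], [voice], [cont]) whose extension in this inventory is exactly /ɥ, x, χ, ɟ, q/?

/ɥ, x, χ, ɟ, q/ are all [-nasal], [+dorsal], and no other segment in the inventory matches both values. Dropping any one of them over-generates: [+dorsal] alone would also admit /ŋ/; [-nasal] alone would also admit /r, dz, p, b, …/. No other single listed feature picks out exactly this set either, so fewer than two features will not do.

[-nasal, +dors]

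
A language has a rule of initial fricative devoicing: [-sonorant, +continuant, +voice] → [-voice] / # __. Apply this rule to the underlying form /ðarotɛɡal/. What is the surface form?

/ð/ satisfies [-sonorant, +continuant, +voice] and sits in # __. The [-voice] counterpart of the voiced dental fricative is /θ/. Other segments in /ðarotɛɡal/ either fail the structural description or are not in the environment, so the surface form is [θarotɛɡal].

[θarotɛɡal]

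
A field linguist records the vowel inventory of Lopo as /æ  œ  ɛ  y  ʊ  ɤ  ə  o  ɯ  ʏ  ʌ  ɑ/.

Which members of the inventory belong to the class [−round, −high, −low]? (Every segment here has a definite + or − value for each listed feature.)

Checking each segment against [−round], [−high], [−low]: /ɛ/ (mid front unrounded lax vowel), /ɤ/ (mid back unrounded tense vowel), /ə/ (mid central vowel (schwa)), /ʌ/ (mid back unrounded lax vowel) satisfy every feature; every other segment in the inventory fails at least one.

ɛ, ɤ, ə, ʌ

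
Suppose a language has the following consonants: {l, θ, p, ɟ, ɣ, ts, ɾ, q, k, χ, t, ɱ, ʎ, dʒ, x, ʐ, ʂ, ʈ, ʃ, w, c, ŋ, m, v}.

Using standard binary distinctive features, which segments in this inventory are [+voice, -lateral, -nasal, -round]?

ɟ, ɣ, ɾ, dʒ, ʐ, v

The [+voice] segments are /l, ɟ, ɣ, ɾ, ɱ, ʎ, dʒ, ʐ, w, ŋ, m, v/.
Among these, [-lateral] gives /ɟ, ɣ, ɾ, ɱ, dʒ, ʐ, w, ŋ, m, v/.
Within that set, [-nasal] gives /ɟ, ɣ, ɾ, dʒ, ʐ, w, v/.
Within that set, [-round] leaves /ɟ, ɣ, ɾ, dʒ, ʐ, v/.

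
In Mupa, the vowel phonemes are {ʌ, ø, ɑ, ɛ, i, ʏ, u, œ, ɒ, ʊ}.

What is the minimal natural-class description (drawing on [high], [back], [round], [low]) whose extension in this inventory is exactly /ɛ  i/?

The class [−back], [−round] has exactly /ɛ, i/ as its extension in this inventory. No smaller conjunction from the listed features achieves this: [−round] alone would also admit /ʌ, ɑ/; [−back] alone would also admit /ø, ʏ, œ/; and checking the remaining single features turns up none with this extension.

[−back, −round]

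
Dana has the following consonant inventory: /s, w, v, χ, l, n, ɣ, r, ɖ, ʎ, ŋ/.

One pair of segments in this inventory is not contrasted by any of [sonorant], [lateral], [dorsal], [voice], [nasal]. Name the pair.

Both /ɖ/ and /v/ are [−sonorant], [−lateral], [−dorsal], [+voice], [−nasal]. Since the list omits [continuant], [labial] and [coronal] — which do distinguish the voiced retroflex stop from the voiced labiodental fricative — this pair collapses; all other pairs remain distinct.

ɖ, v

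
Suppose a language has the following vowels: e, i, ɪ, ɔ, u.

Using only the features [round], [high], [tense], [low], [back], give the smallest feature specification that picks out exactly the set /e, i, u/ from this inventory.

The target set is precisely the extension of [+tense] in this inventory.

[+tense]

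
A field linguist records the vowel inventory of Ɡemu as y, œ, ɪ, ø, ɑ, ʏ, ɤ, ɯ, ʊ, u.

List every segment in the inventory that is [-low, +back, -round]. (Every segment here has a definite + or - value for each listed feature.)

Eliminate segments failing any feature: /y, œ, ɪ, ø, ʏ/ are [-back]; /ɑ/ is [+low]; /ʊ, u/ are [+round]. The remaining /ɤ, ɯ/ satisfy [-low], [+back], [-round].

ɤ, ɯ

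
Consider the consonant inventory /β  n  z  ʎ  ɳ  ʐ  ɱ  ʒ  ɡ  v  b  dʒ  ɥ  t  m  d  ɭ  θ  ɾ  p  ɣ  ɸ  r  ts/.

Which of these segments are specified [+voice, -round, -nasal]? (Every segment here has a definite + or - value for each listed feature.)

The [+voice] segments are /β, n, z, ʎ, ɳ, ʐ, ɱ, ʒ, ɡ, v, b, dʒ, ɥ, m, d, ɭ, ɾ, ɣ, r/.
Within that set, [-round] gives /β, n, z, ʎ, ɳ, ʐ, ɱ, ʒ, ɡ, v, b, dʒ, m, d, ɭ, ɾ, ɣ, r/.
Of those, [-nasal] leaves /β, z, ʎ, ʐ, ʒ, ɡ, v, b, dʒ, d, ɭ, ɾ, ɣ, r/.

β, z, ʎ, ʐ, ʒ, ɡ, v, b, dʒ, d, ɭ, ɾ, ɣ, r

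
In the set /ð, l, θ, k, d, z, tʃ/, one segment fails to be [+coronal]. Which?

/tʃ, z, l, ð, d, θ/ are all [+coronal]; /k/ (voiceless velar stop) is [−coronal].

k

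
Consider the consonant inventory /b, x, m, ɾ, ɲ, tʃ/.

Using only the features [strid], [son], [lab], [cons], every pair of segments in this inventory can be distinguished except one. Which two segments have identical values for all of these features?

ɾ, ɲ

On the given features, /ɾ/ and /ɲ/ have an identical profile: [−strident], [+sonorant], [−labial], [+consonantal]. No other two segments in the inventory coincide on all 4 features. (They do differ in [nasal] and [dorsal], which are not among the given features.)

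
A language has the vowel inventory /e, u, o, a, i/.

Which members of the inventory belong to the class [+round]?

The feature [round] marks segments produced with lip rounding. In this inventory /u, o/ have that property, so they are [+round]; /e, a, i/ are [-round].

u, o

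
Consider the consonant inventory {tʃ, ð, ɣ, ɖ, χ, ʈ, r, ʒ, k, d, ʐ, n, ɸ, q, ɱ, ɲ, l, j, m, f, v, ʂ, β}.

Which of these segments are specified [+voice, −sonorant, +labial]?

Eliminate segments failing any feature: /tʃ, χ, ʈ, k, ɸ, q, f, ʂ/ are [−voice]; /ð, ɣ, ɖ, ʒ, d, ʐ/ are [−labial]; /r, n, ɱ, ɲ, l, j, m/ are [+sonorant]. The remaining /v, β/ satisfy [+voice], [−sonorant], [+labial].

v, β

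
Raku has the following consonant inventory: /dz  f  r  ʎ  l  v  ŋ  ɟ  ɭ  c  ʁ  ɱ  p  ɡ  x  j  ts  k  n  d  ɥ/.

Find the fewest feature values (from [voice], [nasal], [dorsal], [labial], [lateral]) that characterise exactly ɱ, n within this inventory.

The class [+nasal], [-dorsal] has exactly /ɱ, n/ as its extension in this inventory. No smaller conjunction from the listed features achieves this: [-dorsal] alone would also admit /dz, f, r, l, …/; [+nasal] alone would also admit /ŋ/; and checking the remaining single features turns up none with this extension.

[+nasal, -dorsal]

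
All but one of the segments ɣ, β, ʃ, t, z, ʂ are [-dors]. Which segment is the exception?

/ɣ/ is the voiced velar fricative, which is [+dorsal]; the rest — /t, z, β, ʂ, ʃ/ — are [-dorsal].

ɣ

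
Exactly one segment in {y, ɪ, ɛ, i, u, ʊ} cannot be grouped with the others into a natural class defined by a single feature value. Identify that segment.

The remaining segments after removing /ɛ/ share [+high]; /ɛ/ (mid front unrounded lax vowel) is [−high]. For every other candidate removal, the leftover set fails to share any single feature value that the removed segment lacks.

ɛ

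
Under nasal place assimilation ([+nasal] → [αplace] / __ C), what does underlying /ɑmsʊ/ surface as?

/m/ sits before the [+coronal] consonant /s/, so it takes on [+coronal] and surfaces as /n/. The rest of the form is unaffected: [ɑnsʊ].

[ɑnsʊ]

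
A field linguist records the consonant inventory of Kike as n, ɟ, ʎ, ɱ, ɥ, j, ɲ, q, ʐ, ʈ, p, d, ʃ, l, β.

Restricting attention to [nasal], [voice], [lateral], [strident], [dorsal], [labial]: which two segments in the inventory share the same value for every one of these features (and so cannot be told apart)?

j, ɟ

/j/ (palatal glide) and /ɟ/ (voiced palatal stop) are both [−nasal], [+voice], [−lateral], [−strident], [+dorsal], [−labial], so none of the listed features separates them. (They do differ in [sonorant] and [continuant], which are not among the given features.) Every other pair in the inventory differs on at least one listed feature.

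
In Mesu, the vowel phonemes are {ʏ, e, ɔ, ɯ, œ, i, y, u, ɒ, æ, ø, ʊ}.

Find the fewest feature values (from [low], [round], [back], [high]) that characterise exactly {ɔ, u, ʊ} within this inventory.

[-low, +back, +round]

/ɔ, u, ʊ/ are all [-low], [+back], [+round], and no other segment in the inventory matches all three values. Dropping any one of them over-generates: [+back, +round] alone would also admit /ɒ/; [-low, +round] alone would also admit /ʏ, œ, y, ø/; [-low, +back] alone would also admit /ɯ/. No other combination of two listed features picks out exactly this set either, so fewer than three features will not do.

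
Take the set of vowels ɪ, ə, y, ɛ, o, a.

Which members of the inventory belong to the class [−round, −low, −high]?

ə, ɛ

Eliminate segments failing any feature: /ɪ/ is [+high]; /y, o/ are [+round]; /a/ is [+low]. The remaining /ə, ɛ/ satisfy [−round], [−low], [−high].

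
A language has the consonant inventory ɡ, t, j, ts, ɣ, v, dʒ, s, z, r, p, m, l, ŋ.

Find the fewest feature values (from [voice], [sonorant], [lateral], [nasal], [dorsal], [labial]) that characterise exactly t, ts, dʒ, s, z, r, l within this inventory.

[−labial, −dorsal]

/t, ts, dʒ, s, z, r, l/ are all [−labial], [−dorsal], and no other segment in the inventory matches both values. Dropping any one of them over-generates: [−dorsal] alone would also admit /v, p, m/; [−labial] alone would also admit /ɡ, j, ɣ, ŋ/. No other single listed feature picks out exactly this set either, so fewer than two features will not do.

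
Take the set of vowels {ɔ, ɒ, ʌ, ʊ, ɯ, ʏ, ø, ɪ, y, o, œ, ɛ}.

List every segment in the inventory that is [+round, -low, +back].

ɔ, ʊ, o

The [+round] segments are /ɔ, ɒ, ʊ, ʏ, ø, y, o, œ/.
Among these, [-low] gives /ɔ, ʊ, ʏ, ø, y, o, œ/.
Intersecting with [+back] leaves /ɔ, ʊ, o/.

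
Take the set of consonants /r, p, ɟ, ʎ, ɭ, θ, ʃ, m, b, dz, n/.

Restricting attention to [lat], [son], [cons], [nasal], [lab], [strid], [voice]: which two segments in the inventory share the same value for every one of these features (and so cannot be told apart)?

ʎ, ɭ

On the given features, /ʎ/ and /ɭ/ have an identical profile: [+lateral], [+sonorant], [+consonantal], [−nasal], [−labial], [−strident], [+voice]. No other two segments in the inventory coincide on all 7 features. (They do differ in [dorsal], which is not among the given features.)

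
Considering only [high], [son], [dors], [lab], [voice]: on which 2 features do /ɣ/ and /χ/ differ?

The two segments share [−sonorant], [+dorsal], [−labial]. The only features from the list on which they differ: /ɣ/ is [+voice] while /χ/ is [−voice]; /ɣ/ is [+high] while /χ/ is [−high].

[voice], [high]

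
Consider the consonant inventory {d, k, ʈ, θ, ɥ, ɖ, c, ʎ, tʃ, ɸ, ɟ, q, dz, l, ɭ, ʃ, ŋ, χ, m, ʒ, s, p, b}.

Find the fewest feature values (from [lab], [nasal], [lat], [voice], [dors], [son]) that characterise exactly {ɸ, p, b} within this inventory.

/ɸ, p, b/ are all [-sonorant], [+labial], and no other segment in the inventory matches both values. Dropping any one of them over-generates: [+labial] alone would also admit /ɥ, m/; [-sonorant] alone would also admit /d, k, ʈ, θ, …/. No other single listed feature picks out exactly this set either, so fewer than two features will not do.

[-son, +lab]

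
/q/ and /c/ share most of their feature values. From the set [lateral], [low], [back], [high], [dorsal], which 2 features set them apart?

[high], [back]

/q/ is the voiceless uvular stop and /c/ is the voiceless palatal stop. Both are [−lateral], [−low], [+dorsal]. /q/ is [−high] while /c/ is [+high]; /q/ is [+back] while /c/ is [−back], so the distinguishing features are [high], [back].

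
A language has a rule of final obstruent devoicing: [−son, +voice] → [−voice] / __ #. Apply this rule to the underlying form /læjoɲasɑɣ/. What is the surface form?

[læjoɲasɑx]

/ɣ/ satisfies [−son, +voice] and sits in __ #. The [−voice] counterpart of the voiced velar fricative is /x/. Other segments in /læjoɲasɑɣ/ either fail the structural description or are not in the environment, so the surface form is [læjoɲasɑx].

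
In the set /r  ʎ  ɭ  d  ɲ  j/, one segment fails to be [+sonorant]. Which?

/ʎ, ɲ, r, j, ɭ/ are all [+sonorant]; /d/ (voiced alveolar stop) is [−sonorant].

d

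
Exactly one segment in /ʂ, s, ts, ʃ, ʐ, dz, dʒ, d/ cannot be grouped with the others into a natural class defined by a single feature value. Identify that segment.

[strident] groups all but one: /dʒ, dz, ʃ, ʐ, ʂ, ts, s/ share [+strident] while /d/ (voiced alveolar stop) alone is [−strident]. Removing any other segment would not leave a single-feature class that excludes it.

d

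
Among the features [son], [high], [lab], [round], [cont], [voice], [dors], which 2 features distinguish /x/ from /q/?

[continuant], [high]

The two segments share [-sonorant], [-labial], [-round], [-voice], [+dorsal]. The only features from the list on which they differ: /x/ is [+continuant] while /q/ is [-continuant]; /x/ is [+high] while /q/ is [-high].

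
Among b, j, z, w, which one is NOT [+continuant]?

b

/z, j, w/ are all [+continuant]; /b/ (voiced bilabial stop) is [−continuant].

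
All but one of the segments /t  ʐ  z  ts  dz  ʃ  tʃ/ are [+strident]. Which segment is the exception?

/z, ʃ, tʃ, ts, ʐ, dz/ are all [+strident]; /t/ (voiceless alveolar stop) is [-strident].

t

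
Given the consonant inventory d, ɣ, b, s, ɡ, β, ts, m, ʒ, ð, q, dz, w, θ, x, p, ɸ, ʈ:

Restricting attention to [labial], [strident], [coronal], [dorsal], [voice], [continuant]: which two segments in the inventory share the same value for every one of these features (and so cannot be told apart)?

b, m

Both /b/ and /m/ are [+labial], [−strident], [−coronal], [−dorsal], [+voice], [−continuant]. Since the list omits [sonorant] and [nasal] — which do distinguish the voiced bilabial stop from the bilabial nasal — this pair collapses; all other pairs remain distinct.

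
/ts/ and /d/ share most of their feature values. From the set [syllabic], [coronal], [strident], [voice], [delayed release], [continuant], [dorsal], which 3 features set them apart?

[voice], [strident], [delayed release]

The two segments share [−syllabic], [+coronal], [−continuant], [−dorsal]. The only features from the list on which they differ: /ts/ is [−voice] while /d/ is [+voice]; /ts/ is [+strident] while /d/ is [−strident]; /ts/ is [+delayed release] while /d/ is [−delayed release].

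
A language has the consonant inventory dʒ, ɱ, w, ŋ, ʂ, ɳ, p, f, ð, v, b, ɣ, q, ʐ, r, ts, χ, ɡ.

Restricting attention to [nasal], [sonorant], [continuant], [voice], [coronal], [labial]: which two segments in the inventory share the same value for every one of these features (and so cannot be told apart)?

ʐ, ð

On the given features, /ʐ/ and /ð/ have an identical profile: [−nasal], [−sonorant], [+continuant], [+voice], [+coronal], [−labial]. No other two segments in the inventory coincide on all 6 features. (They do differ in [strident], [anterior] and [distributed], which are not among the given features.)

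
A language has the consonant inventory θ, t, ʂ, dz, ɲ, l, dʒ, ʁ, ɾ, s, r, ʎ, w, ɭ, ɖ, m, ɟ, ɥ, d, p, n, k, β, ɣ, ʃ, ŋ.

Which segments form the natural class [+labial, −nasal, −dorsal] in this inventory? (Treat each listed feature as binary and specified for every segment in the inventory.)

Checking each segment against [+labial], [−nasal], [−dorsal]: /p/ (voiceless bilabial stop), /β/ (voiced bilabial fricative) satisfy every feature; every other segment in the inventory fails at least one.

p, β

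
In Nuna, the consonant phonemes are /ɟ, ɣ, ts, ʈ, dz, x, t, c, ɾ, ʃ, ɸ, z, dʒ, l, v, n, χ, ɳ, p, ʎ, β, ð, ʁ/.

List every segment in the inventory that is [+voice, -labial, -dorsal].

dz, ɾ, z, dʒ, l, n, ɳ, ð

Eliminate segments failing any feature: /ɟ, ɣ, ʎ, ʁ/ are [+dorsal]; /ts, ʈ, x, t, c, ʃ, ɸ, χ, p/ are [-voice]; /v, β/ are [+labial]. The remaining /dz, ɾ, z, dʒ, l, n, ɳ, ð/ satisfy [+voice], [-labial], [-dorsal].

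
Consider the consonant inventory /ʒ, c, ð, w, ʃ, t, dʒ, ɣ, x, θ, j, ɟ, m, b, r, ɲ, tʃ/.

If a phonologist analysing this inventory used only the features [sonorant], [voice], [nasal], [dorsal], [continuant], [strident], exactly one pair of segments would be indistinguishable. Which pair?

On the given features, /j/ and /w/ have an identical profile: [+sonorant], [+voice], [-nasal], [+dorsal], [+continuant], [-strident]. No other two segments in the inventory coincide on all 6 features. (They do differ in [labial], [round] and [back], which are not among the given features.)

j, w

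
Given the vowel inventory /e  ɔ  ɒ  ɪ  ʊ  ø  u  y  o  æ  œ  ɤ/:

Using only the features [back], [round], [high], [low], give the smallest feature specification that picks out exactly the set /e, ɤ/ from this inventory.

[-high, -low, -round]

Every target segment is [-high], [-low], [-round]; each remaining inventory member fails at least one of these. Each conjunct is needed — [-low, -round] alone would also admit /ɪ/; [-high, -round] alone would also admit /æ/; [-high, -low] alone would also admit /ɔ, ø, o, œ/ — and no other combination of two listed features has exactly this extension, so three is the minimum.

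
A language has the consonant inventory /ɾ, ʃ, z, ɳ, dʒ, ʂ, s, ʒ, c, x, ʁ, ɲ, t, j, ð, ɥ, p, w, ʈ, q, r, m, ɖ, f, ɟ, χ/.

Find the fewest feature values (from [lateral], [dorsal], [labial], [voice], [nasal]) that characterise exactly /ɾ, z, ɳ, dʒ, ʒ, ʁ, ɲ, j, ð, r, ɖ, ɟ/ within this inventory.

/ɾ, z, ɳ, dʒ, ʒ, ʁ, ɲ, j, ð, r, ɖ, ɟ/ are all [+voice], [-labial], and no other segment in the inventory matches both values. Dropping any one of them over-generates: [-labial] alone would also admit /ʃ, ʂ, s, c, …/; [+voice] alone would also admit /ɥ, w, m/. No other single listed feature picks out exactly this set either, so fewer than two features will not do.

[+voice, -labial]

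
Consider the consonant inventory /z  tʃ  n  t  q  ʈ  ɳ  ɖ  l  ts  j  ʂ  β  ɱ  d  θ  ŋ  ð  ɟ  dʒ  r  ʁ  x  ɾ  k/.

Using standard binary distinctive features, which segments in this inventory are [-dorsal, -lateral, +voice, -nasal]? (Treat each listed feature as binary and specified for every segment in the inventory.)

The [-dorsal] segments are /z, tʃ, n, t, ʈ, ɳ, ɖ, l, ts, ʂ, β, ɱ, d, θ, ð, dʒ, r, ɾ/.
Then [-lateral] gives /z, tʃ, n, t, ʈ, ɳ, ɖ, ts, ʂ, β, ɱ, d, θ, ð, dʒ, r, ɾ/.
Then [+voice] gives /z, n, ɳ, ɖ, β, ɱ, d, ð, dʒ, r, ɾ/.
Then [-nasal] leaves /z, ɖ, β, d, ð, dʒ, r, ɾ/.

z, ɖ, β, d, ð, dʒ, r, ɾ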